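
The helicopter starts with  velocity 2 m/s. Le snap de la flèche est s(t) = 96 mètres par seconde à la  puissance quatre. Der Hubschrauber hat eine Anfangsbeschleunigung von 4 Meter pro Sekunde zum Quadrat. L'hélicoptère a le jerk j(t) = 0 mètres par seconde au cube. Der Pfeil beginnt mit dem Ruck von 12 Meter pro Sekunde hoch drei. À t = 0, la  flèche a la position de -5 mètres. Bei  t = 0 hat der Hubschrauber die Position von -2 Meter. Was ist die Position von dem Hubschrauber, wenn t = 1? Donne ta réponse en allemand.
Wir müssen die Stammfunktion unserer Gleichung für den Ruck j(t) = 0 3-mal finden. Durch Integration von dem Ruck und Verwendung der Anfangsbedingung a(0) = 4, erhalten wir a(t) = 4. Mit ∫a(t)dt und Anwendung von v(0) = 2, finden wir v(t) = 4·t + 2. Mit ∫v(t)dt und Anwendung von x(0) = -2, finden wir x(t) = 2·t^2 + 2·t - 2. Aus der Gleichung für die Position x(t) = 2·t^2 + 2·t - 2, setzen wir t = 1 ein und erhalten x = 2.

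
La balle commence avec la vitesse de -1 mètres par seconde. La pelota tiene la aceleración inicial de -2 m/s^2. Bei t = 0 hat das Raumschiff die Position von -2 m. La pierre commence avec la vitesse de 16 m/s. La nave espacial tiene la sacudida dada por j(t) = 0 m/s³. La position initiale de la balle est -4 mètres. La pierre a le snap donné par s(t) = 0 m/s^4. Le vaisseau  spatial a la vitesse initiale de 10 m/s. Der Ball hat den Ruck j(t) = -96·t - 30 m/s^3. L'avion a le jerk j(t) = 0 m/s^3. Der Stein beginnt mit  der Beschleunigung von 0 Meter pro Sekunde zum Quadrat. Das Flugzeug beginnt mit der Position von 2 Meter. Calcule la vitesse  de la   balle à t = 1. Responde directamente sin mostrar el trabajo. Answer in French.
La vitesse à t = 1 est v = -34.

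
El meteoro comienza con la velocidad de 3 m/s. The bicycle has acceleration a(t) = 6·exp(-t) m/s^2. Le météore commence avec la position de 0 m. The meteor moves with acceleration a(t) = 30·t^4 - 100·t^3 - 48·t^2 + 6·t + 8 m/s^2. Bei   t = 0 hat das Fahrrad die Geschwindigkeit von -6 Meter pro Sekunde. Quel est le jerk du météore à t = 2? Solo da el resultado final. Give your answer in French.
La réponse est -426.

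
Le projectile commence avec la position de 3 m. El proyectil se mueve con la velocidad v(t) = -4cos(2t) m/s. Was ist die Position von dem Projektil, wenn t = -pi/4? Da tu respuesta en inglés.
To solve this, we need to take 1 integral of our velocity equation v(t) = -4·cos(2·t). Integrating velocity and using the initial condition x(0) = 3, we get x(t) = 3 - 2·sin(2·t). Using x(t) = 3 - 2·sin(2·t) and substituting t = -pi/4, we find x = 5.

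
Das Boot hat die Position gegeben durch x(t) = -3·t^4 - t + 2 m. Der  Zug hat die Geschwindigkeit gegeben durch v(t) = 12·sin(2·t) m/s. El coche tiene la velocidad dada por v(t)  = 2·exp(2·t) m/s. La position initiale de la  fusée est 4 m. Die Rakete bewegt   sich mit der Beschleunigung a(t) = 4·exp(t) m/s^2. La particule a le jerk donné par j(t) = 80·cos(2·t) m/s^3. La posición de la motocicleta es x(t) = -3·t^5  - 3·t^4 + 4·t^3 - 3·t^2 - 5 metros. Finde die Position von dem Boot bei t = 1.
Mit x(t) = -3·t^4 - t + 2 und Einsetzen von t = 1, finden wir x = -2.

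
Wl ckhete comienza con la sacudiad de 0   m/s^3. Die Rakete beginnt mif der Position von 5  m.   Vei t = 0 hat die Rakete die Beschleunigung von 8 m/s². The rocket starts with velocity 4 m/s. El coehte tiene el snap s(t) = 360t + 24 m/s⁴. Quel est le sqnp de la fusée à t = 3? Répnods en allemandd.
Wir haben den Snap s(t) = 360·t + 24. Durch Einsetzen von t = 3: s(3) = 1104.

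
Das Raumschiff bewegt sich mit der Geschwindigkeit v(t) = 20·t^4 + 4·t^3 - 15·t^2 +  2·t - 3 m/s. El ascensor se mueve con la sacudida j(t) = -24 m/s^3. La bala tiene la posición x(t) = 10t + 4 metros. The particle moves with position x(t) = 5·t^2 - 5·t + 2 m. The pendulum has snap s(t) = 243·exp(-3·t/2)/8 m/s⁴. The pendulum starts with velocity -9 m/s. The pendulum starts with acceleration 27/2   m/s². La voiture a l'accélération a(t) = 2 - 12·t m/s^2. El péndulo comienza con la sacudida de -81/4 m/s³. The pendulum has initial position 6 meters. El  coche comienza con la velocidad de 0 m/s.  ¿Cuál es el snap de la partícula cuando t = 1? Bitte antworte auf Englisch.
To solve this, we need to take 4 derivatives of our position equation x(t) = 5·t^2 - 5·t + 2. The derivative of position gives velocity: v(t) = 10·t - 5. Differentiating velocity, we get acceleration: a(t) = 10. Taking d/dt of a(t), we find j(t) = 0. Differentiating jerk, we get snap: s(t) = 0. From the given snap equation s(t) = 0, we substitute t = 1 to get s = 0.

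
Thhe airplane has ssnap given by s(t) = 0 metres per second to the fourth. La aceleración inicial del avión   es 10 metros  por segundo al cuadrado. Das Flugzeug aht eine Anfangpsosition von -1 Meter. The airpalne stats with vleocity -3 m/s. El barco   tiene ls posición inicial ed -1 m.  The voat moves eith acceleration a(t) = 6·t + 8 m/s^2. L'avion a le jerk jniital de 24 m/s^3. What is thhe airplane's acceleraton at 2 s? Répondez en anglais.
We must find the antiderivative of our snap equation s(t) = 0 2 times. The antiderivative of snap, with j(0) = 24, gives jerk: j(t) = 24. Integrating jerk and using the initial condition a(0) = 10, we get a(t) = 24·t + 10. From the given acceleration equation a(t) = 24·t + 10, we substitute t = 2 to get a = 58.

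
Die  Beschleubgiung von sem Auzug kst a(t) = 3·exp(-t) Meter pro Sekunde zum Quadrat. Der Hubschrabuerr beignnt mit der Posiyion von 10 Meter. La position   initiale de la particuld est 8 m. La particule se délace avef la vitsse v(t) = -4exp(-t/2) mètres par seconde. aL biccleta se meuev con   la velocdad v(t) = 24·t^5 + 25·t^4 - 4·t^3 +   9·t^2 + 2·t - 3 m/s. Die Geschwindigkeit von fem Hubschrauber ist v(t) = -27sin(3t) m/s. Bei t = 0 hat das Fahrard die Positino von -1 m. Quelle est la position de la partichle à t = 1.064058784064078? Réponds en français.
Nous devons intégrer notre équation de la vitesse v(t) = -4·exp(-t/2) 1 fois. En prenant ∫v(t)dt et en appliquant x(0) = 8, nous trouvons x(t) = 8·exp(-t/2). Nous avons la position x(t) = 8·exp(-t/2). En substituant t = 1.064058784064078: x(1.064058784064078) = 4.69929336550517.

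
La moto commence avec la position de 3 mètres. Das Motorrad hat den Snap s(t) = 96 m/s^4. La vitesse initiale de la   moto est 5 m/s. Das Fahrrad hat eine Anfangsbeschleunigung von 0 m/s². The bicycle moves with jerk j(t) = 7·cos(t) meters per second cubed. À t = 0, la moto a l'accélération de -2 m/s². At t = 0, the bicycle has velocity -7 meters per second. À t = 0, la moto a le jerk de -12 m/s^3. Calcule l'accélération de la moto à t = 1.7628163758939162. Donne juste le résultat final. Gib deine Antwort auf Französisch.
La réponse est 126.007239095022.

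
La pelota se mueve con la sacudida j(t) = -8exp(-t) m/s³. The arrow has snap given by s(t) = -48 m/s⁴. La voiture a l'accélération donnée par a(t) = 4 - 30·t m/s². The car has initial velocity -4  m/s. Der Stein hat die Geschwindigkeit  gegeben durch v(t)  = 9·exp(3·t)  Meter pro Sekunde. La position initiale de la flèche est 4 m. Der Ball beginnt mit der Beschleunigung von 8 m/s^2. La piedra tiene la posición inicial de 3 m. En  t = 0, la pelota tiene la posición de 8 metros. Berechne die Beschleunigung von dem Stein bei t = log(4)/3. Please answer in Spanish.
Para resolver esto, necesitamos tomar 1 derivada de nuestra ecuación de la velocidad v(t) = 9·exp(3·t). Tomando d/dt de v(t), encontramos a(t) = 27·exp(3·t). Tenemos la aceleración a(t) = 27·exp(3·t). Sustituyendo t = log(4)/3: a(log(4)/3) = 108.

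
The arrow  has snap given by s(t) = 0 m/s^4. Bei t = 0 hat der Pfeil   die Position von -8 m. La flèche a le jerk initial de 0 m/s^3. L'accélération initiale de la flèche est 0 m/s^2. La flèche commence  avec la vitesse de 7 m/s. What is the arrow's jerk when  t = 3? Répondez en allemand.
Um dies zu lösen, müssen wir 1 Integral unserer Gleichung für den Snap s(t) = 0 finden. Das Integral von dem Snap ist der Ruck. Mit j(0) = 0 erhalten wir j(t) = 0. Wir haben den Ruck j(t) = 0. Durch Einsetzen von t = 3: j(3) = 0.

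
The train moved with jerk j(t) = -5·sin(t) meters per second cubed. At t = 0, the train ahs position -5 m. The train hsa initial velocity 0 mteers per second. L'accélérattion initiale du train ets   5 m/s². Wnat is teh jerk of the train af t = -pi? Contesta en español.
Tenemos la sacudida j(t) = -5·sin(t). Sustituyendo t = -pi: j(-pi) = 0.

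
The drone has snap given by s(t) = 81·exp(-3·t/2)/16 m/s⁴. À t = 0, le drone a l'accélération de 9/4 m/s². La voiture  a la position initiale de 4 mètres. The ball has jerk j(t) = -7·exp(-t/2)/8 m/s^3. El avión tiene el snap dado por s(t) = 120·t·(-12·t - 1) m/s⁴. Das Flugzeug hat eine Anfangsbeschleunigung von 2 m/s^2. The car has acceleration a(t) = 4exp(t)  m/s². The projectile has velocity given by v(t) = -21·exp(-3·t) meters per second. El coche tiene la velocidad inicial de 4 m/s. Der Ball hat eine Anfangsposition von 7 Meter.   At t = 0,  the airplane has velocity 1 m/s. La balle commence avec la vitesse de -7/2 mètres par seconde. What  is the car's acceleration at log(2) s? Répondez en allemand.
Mit a(t) = 4·exp(t) und Einsetzen von t = log(2), finden wir a = 8.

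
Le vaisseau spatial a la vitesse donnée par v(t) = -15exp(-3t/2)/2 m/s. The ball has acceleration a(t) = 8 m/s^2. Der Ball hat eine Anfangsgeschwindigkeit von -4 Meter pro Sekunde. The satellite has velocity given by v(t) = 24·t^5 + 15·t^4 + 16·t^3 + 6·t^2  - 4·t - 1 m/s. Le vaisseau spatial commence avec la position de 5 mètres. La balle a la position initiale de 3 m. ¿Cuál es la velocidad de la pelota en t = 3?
Para resolver esto, necesitamos tomar 1 integral de nuestra ecuación de la aceleración a(t) = 8. Integrando la aceleración y usando la condición inicial v(0) = -4, obtenemos v(t) = 8·t - 4. De la ecuación de la velocidad v(t) = 8·t - 4, sustituimos t = 3 para obtener v = 20.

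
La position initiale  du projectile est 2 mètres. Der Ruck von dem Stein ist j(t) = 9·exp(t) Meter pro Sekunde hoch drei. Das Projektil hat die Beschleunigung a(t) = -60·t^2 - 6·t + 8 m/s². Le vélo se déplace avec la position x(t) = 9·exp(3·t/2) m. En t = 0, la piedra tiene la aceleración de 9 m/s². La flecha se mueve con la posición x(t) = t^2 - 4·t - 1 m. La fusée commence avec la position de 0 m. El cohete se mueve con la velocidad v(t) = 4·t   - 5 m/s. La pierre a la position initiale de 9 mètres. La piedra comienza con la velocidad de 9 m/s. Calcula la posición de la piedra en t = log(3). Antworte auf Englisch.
Starting from jerk j(t) = 9·exp(t), we take 3 antiderivatives. Taking ∫j(t)dt and applying a(0) = 9, we find a(t) = 9·exp(t). The integral of acceleration, with v(0) = 9, gives velocity: v(t) = 9·exp(t). The integral of velocity is position. Using x(0) = 9, we get x(t) = 9·exp(t). Using x(t) = 9·exp(t) and substituting t = log(3), we find x = 27.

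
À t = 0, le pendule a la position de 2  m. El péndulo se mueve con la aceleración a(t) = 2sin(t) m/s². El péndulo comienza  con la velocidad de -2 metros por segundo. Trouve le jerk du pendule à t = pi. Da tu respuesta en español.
Partiendo de la aceleración a(t) = 2·sin(t), tomamos 1 derivada. Derivando la aceleración, obtenemos la sacudida: j(t) = 2·cos(t). Tenemos la sacudida j(t) = 2·cos(t). Sustituyendo t = pi: j(pi) = -2.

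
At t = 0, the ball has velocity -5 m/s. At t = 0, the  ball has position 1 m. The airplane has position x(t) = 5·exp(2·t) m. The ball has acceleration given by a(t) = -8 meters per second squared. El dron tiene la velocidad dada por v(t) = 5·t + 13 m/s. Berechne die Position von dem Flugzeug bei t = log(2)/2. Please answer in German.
Mit x(t) = 5·exp(2·t) und Einsetzen von t = log(2)/2, finden wir x = 10.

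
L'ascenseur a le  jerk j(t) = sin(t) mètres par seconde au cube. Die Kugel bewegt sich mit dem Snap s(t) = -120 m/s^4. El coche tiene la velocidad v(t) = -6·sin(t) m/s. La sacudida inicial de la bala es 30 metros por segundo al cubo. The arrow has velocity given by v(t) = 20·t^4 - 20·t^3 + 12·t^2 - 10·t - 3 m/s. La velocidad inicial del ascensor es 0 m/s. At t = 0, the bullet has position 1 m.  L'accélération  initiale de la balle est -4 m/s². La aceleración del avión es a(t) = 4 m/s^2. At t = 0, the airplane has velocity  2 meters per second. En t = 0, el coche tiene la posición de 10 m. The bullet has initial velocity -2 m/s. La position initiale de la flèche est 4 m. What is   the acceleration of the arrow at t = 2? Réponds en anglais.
Starting from velocity v(t) = 20·t^4 - 20·t^3 + 12·t^2 - 10·t - 3, we take 1 derivative. Differentiating velocity, we get acceleration: a(t) = 80·t^3 - 60·t^2 + 24·t - 10. We have acceleration a(t) = 80·t^3 - 60·t^2 + 24·t - 10. Substituting t = 2: a(2) = 438.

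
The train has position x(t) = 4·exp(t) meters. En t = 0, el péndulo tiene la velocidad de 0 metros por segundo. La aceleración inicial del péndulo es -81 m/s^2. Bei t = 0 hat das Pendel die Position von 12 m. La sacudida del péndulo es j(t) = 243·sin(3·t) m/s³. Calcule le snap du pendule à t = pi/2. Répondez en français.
Pour résoudre ceci, nous devons prendre 1 dérivée de notre équation du jerk j(t) = 243·sin(3·t). En dérivant le jerk, nous obtenons le snap: s(t) = 729·cos(3·t). En utilisant s(t) = 729·cos(3·t) et en substituant t = pi/2, nous trouvons s = 0.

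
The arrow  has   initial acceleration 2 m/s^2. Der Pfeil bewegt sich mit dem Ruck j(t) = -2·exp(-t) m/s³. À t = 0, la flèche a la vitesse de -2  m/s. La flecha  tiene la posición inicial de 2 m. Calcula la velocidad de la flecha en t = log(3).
Para resolver esto, necesitamos tomar 2 antiderivadas de nuestra ecuación de la sacudida j(t) = -2·exp(-t). La antiderivada de la sacudida es la aceleración. Usando a(0) = 2, obtenemos a(t) = 2·exp(-t). Tomando ∫a(t)dt y aplicando v(0) = -2, encontramos v(t) = -2·exp(-t). Usando v(t) = -2·exp(-t) y sustituyendo t = log(3), encontramos v = -2/3.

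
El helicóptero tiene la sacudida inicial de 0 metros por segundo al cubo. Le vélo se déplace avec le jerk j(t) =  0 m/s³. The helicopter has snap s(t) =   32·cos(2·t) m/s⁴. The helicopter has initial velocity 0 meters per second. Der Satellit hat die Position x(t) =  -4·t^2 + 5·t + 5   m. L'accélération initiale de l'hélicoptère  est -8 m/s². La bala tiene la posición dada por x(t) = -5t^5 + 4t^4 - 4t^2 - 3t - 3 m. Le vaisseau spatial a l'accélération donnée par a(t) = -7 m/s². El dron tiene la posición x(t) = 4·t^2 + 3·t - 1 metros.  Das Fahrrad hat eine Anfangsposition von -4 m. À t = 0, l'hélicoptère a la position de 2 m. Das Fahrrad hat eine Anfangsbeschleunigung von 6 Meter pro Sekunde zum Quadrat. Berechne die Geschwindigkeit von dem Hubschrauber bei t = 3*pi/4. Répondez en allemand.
Wir müssen unsere Gleichung für den Snap s(t) = 32·cos(2·t) 3-mal integrieren. Die Stammfunktion von dem Snap ist der Ruck. Mit j(0) = 0 erhalten wir j(t) = 16·sin(2·t). Die Stammfunktion von dem Ruck ist die Beschleunigung. Mit a(0) = -8 erhalten wir a(t) = -8·cos(2·t). Mit ∫a(t)dt und Anwendung von v(0) = 0, finden wir v(t) = -4·sin(2·t). Aus der Gleichung für die Geschwindigkeit v(t) = -4·sin(2·t), setzen wir t = 3*pi/4 ein und erhalten v = 4.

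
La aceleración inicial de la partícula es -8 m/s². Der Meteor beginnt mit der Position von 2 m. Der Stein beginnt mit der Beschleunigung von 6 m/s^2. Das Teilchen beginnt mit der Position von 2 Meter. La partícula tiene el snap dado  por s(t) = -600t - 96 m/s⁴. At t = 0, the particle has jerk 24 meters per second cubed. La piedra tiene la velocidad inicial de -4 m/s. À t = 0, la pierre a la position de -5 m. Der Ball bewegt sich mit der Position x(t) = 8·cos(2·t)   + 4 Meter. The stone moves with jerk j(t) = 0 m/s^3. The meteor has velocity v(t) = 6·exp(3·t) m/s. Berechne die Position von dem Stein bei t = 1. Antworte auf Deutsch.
Wir müssen die Stammfunktion unserer Gleichung für den Ruck j(t) = 0 3-mal finden. Mit ∫j(t)dt und Anwendung von a(0) = 6, finden wir a(t) = 6. Durch Integration von der Beschleunigung und Verwendung der Anfangsbedingung v(0) = -4, erhalten wir v(t) = 6·t - 4. Mit ∫v(t)dt und Anwendung von x(0) = -5, finden wir x(t) = 3·t^2 - 4·t - 5. Mit x(t) = 3·t^2 - 4·t - 5 und Einsetzen von t = 1, finden wir x = -6.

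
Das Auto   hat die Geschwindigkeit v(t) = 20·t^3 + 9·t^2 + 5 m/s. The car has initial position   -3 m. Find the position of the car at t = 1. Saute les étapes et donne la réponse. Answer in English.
The position at t = 1 is x = 10.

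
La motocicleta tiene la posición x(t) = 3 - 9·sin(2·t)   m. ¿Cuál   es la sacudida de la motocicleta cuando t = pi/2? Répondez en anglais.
To solve this, we need to take 3 derivatives of our position equation x(t) = 3 - 9·sin(2·t). Taking d/dt of x(t), we find v(t) = -18·cos(2·t). Taking d/dt of v(t), we find a(t) = 36·sin(2·t). The derivative of acceleration gives jerk: j(t) = 72·cos(2·t). We have jerk j(t) = 72·cos(2·t). Substituting t = pi/2: j(pi/2) = -72.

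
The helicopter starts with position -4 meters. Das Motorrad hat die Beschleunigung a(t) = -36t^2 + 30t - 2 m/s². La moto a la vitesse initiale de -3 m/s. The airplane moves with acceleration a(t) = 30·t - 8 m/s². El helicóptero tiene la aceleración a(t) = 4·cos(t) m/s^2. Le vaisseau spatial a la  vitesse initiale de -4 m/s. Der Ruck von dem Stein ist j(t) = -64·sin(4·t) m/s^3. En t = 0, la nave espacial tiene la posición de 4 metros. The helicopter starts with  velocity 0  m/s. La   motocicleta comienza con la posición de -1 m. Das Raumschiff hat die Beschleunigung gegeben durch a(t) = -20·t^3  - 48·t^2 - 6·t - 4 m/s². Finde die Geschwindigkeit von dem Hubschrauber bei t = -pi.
Wir müssen unsere Gleichung für die Beschleunigung a(t) = 4·cos(t) 1-mal integrieren. Durch Integration von der Beschleunigung und Verwendung der Anfangsbedingung v(0) = 0, erhalten wir v(t) = 4·sin(t). Mit v(t) = 4·sin(t) und Einsetzen von t = -pi, finden wir v = 0.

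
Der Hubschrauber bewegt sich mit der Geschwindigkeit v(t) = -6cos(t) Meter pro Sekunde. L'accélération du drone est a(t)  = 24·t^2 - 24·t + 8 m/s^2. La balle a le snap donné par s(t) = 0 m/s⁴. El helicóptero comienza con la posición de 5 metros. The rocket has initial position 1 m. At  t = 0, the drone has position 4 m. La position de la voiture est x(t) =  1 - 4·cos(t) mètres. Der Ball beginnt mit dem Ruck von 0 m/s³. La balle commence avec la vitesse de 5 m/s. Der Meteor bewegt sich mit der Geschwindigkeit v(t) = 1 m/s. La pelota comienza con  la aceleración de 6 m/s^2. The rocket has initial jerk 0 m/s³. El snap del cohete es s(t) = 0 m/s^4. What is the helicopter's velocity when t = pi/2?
Using v(t) = -6·cos(t) and substituting t = pi/2, we find v = 0.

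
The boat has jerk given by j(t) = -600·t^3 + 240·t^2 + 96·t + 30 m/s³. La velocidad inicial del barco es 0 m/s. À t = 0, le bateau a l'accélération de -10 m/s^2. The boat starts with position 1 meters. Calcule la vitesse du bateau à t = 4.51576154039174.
Nous devons trouver la primitive de notre équation du jerk j(t) = -600·t^3 + 240·t^2 + 96·t + 30 2 fois. L'intégrale du jerk est l'accélération. En utilisant a(0) = -10, nous obtenons a(t) = -150·t^4 + 80·t^3 + 48·t^2 + 30·t - 10. L'intégrale de l'accélération, avec v(0) = 0, donne la vitesse: v(t) = t·(-30·t^4 + 20·t^3 + 16·t^2 + 15·t - 10). De l'équation de la vitesse v(t) = t·(-30·t^4 + 20·t^3 + 16·t^2 + 15·t - 10), nous substituons t = 4.51576154039174 pour obtenir v = -46283.8806026313.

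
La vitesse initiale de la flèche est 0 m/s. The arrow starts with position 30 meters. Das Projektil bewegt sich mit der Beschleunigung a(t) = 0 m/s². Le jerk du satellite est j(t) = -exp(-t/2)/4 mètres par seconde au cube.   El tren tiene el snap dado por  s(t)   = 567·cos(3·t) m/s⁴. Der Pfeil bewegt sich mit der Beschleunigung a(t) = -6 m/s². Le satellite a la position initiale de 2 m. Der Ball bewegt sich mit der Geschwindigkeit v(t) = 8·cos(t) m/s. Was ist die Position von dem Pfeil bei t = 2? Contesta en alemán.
Ausgehend von der Beschleunigung a(t) = -6, nehmen wir 2 Integrale. Mit ∫a(t)dt und Anwendung von v(0) = 0, finden wir v(t) = -6·t. Durch Integration von der Geschwindigkeit und Verwendung der Anfangsbedingung x(0) = 30, erhalten wir x(t) = 30 - 3·t^2. Aus der Gleichung für die Position x(t) = 30 - 3·t^2, setzen wir t = 2 ein und erhalten x = 18.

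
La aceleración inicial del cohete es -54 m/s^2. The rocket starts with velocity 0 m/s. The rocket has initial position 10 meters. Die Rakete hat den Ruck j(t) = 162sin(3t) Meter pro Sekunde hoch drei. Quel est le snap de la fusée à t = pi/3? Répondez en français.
En partant du jerk j(t) = 162·sin(3·t), nous prenons 1 dérivée. En prenant d/dt de j(t), nous trouvons s(t) = 486·cos(3·t). En utilisant s(t) = 486·cos(3·t) et en substituant t = pi/3, nous trouvons s = -486.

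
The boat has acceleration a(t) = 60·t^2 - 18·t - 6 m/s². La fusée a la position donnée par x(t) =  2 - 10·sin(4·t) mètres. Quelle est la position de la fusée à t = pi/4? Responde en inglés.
From the given position equation x(t) = 2 - 10·sin(4·t), we substitute t = pi/4 to get x = 2.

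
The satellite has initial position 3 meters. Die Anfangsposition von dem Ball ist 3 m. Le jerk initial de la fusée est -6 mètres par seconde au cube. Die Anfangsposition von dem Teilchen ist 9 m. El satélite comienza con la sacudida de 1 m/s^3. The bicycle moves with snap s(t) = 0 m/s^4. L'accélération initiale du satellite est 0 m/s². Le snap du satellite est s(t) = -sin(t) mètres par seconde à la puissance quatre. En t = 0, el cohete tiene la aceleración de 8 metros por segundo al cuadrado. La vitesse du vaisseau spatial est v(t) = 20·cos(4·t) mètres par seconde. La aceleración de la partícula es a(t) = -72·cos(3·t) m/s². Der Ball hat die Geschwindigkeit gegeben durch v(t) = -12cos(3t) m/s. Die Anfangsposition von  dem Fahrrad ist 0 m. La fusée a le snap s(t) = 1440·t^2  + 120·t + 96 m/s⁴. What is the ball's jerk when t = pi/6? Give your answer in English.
To solve this, we need to take 2 derivatives of our velocity equation v(t) = -12·cos(3·t). Differentiating velocity, we get acceleration: a(t) = 36·sin(3·t). The derivative of acceleration gives jerk: j(t) = 108·cos(3·t). From the given jerk equation j(t) = 108·cos(3·t), we substitute t = pi/6 to get j = 0.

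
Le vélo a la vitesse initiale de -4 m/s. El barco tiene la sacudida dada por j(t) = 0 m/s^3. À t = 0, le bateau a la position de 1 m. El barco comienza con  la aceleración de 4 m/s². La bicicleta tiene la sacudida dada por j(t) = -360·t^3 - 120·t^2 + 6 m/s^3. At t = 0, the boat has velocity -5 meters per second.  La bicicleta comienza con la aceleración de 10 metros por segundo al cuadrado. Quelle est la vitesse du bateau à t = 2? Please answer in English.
To solve this, we need to take 2 integrals of our jerk equation j(t) = 0. The integral of jerk, with a(0) = 4, gives acceleration: a(t) = 4. Finding the integral of a(t) and using v(0) = -5: v(t) = 4·t - 5. We have velocity v(t) = 4·t - 5. Substituting t = 2: v(2) = 3.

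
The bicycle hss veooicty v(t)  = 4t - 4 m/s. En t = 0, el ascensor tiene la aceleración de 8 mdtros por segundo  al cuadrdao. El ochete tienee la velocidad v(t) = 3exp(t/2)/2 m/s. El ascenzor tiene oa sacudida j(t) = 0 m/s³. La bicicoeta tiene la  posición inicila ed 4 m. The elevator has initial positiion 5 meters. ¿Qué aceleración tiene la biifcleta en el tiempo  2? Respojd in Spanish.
Debemos derivar nuestra ecuación de la velocidad v(t) = 4·t - 4 1 vez. Derivando la velocidad, obtenemos la aceleración: a(t) = 4. De la ecuación de la aceleración a(t) = 4, sustituimos t = 2 para obtener a = 4.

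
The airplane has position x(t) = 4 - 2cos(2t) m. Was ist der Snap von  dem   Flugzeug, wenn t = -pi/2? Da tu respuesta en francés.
En partant de la position x(t) = 4 - 2·cos(2·t), nous prenons 4 dérivées. En prenant d/dt de x(t), nous trouvons v(t) = 4·sin(2·t). En prenant d/dt de v(t), nous trouvons a(t) = 8·cos(2·t). En dérivant l'accélération, nous obtenons le jerk: j(t) = -16·sin(2·t). La dérivée du jerk donne le snap: s(t) = -32·cos(2·t). De l'équation du snap s(t) = -32·cos(2·t), nous substituons t = -pi/2 pour obtenir s = 32.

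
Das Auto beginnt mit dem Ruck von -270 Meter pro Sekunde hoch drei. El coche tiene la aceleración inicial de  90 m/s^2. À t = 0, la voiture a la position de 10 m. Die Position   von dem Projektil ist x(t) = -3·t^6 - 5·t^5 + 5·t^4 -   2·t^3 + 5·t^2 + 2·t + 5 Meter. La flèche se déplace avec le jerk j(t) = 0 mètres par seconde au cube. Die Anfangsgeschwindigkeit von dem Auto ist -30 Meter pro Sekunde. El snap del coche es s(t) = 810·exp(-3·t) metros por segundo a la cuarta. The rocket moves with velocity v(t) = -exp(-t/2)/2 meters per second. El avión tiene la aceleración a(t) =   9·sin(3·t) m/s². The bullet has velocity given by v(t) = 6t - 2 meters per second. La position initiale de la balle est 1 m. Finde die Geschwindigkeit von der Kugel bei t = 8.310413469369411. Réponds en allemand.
Wir haben die Geschwindigkeit v(t) = 6·t - 2. Durch Einsetzen von t = 8.310413469369411: v(8.310413469369411) = 47.8624808162165.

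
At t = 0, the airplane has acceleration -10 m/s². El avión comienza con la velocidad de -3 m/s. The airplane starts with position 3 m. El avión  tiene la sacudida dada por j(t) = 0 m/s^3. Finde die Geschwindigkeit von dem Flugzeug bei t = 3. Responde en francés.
Pour résoudre ceci, nous devons prendre 2 intégrales de notre équation du jerk j(t) = 0. L'intégrale du jerk, avec a(0) = -10, donne l'accélération: a(t) = -10. L'intégrale de l'accélération, avec v(0) = -3, donne la vitesse: v(t) = -10·t - 3. Nous avons la vitesse v(t) = -10·t - 3. En substituant t = 3: v(3) = -33.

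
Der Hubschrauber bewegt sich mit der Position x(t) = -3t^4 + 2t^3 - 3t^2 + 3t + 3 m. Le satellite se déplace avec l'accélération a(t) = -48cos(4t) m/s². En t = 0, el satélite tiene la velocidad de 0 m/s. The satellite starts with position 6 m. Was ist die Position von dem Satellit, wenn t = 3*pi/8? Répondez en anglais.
We need to integrate our acceleration equation a(t) = -48·cos(4·t) 2 times. Taking ∫a(t)dt and applying v(0) = 0, we find v(t) = -12·sin(4·t). Finding the antiderivative of v(t) and using x(0) = 6: x(t) = 3·cos(4·t) + 3. Using x(t) = 3·cos(4·t) + 3 and substituting t = 3*pi/8, we find x = 3.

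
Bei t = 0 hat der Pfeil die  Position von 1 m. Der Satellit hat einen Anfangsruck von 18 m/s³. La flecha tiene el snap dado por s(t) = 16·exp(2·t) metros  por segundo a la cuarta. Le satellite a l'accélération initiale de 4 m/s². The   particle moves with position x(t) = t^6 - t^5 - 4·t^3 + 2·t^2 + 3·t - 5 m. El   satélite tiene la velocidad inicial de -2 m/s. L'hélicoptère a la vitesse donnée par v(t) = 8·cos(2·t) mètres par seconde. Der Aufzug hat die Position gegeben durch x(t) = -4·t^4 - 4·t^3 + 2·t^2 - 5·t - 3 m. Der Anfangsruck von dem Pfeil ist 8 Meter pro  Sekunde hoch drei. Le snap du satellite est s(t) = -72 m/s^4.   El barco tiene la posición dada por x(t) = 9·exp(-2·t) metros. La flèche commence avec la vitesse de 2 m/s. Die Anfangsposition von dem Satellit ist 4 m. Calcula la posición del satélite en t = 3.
Debemos encontrar la antiderivada de nuestra ecuación del snap s(t) = -72 4 veces. La antiderivada del snap es la sacudida. Usando j(0) = 18, obtenemos j(t) = 18 - 72·t. Integrando la sacudida y usando la condición inicial a(0) = 4, obtenemos a(t) = -36·t^2 + 18·t + 4. Integrando la aceleración y usando la condición inicial v(0) = -2, obtenemos v(t) = -12·t^3 + 9·t^2 + 4·t - 2. Integrando la velocidad y usando la condición inicial x(0) = 4, obtenemos x(t) = -3·t^4 + 3·t^3 + 2·t^2 - 2·t + 4. Usando x(t) = -3·t^4 + 3·t^3 + 2·t^2 - 2·t + 4 y sustituyendo t = 3, encontramos x = -146.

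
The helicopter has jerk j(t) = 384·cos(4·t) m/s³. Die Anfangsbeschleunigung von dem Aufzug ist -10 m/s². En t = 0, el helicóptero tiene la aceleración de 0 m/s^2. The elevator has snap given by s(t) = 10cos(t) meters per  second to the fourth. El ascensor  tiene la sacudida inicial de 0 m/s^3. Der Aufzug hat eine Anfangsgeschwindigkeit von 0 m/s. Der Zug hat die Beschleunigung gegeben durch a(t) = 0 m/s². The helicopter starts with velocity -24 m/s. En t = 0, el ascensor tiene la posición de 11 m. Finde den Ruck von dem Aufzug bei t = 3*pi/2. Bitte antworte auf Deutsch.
Ausgehend von dem Snap s(t) = 10·cos(t), nehmen wir 1 Integral. Die Stammfunktion von dem Snap, mit j(0) = 0, ergibt den Ruck: j(t) = 10·sin(t). Aus der Gleichung für den Ruck j(t) = 10·sin(t), setzen wir t = 3*pi/2 ein und erhalten j = -10.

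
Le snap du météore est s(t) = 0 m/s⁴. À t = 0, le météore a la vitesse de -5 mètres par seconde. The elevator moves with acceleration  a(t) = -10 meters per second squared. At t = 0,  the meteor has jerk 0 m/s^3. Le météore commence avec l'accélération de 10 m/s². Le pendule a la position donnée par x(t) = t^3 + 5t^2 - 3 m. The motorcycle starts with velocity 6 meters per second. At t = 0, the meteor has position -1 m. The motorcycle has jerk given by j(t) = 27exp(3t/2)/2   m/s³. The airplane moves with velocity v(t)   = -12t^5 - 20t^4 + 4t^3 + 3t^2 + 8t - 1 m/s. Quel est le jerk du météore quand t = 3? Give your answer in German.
Wir müssen unsere Gleichung für den Snap s(t) = 0 1-mal integrieren. Das Integral von dem Snap, mit j(0) = 0, ergibt den Ruck: j(t) = 0. Wir haben den Ruck j(t) = 0. Durch Einsetzen von t = 3: j(3) = 0.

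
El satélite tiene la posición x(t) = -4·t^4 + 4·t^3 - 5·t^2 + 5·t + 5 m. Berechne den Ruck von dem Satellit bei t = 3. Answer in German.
Wir müssen unsere Gleichung für die Position x(t) = -4·t^4 + 4·t^3 - 5·t^2 + 5·t + 5 3-mal ableiten. Durch Ableiten von der Position erhalten wir die Geschwindigkeit: v(t) = -16·t^3 + 12·t^2 - 10·t + 5. Mit d/dt von v(t) finden wir a(t) = -48·t^2 + 24·t - 10. Die Ableitung von der Beschleunigung ergibt den Ruck: j(t) = 24 - 96·t. Aus der Gleichung für den Ruck j(t) = 24 - 96·t, setzen wir t = 3 ein und erhalten j = -264.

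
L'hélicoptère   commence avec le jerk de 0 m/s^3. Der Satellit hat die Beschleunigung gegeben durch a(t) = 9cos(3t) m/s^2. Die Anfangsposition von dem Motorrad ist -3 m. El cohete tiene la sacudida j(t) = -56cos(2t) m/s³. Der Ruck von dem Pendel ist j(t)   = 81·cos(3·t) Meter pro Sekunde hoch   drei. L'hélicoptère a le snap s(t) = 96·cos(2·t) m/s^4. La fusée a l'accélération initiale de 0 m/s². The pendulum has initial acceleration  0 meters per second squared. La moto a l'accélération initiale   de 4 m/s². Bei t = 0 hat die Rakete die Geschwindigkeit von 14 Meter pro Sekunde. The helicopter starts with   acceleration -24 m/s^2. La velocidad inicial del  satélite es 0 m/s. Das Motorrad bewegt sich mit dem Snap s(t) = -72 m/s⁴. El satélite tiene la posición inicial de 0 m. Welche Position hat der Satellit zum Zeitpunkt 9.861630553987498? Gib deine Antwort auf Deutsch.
Wir müssen die Stammfunktion unserer Gleichung für die Beschleunigung a(t) = 9·cos(3·t) 2-mal finden. Mit ∫a(t)dt und Anwendung von v(0) = 0, finden wir v(t) = 3·sin(3·t). Das Integral von der Geschwindigkeit, mit x(0) = 0, ergibt die Position: x(t) = 1 - cos(3·t). Wir haben die Position x(t) = 1 - cos(3·t). Durch Einsetzen von t = 9.861630553987498: x(9.861630553987498) = 1.25731107414135.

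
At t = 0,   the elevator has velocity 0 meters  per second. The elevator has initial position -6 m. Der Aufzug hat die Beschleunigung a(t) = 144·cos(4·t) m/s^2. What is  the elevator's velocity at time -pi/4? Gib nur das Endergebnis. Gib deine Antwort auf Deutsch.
Die Antwort ist 0.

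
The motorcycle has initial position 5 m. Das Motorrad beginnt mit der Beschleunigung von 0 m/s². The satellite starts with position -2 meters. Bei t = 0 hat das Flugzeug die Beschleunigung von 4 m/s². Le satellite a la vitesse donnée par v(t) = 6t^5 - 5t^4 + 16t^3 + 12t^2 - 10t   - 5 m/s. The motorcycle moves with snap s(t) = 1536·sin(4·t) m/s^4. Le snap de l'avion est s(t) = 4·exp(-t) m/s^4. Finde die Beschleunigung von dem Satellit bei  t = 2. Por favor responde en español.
Para resolver esto, necesitamos tomar 1 derivada de nuestra ecuación de la velocidad v(t) = 6·t^5 - 5·t^4 + 16·t^3 + 12·t^2 - 10·t - 5. Derivando la velocidad, obtenemos la aceleración: a(t) = 30·t^4 - 20·t^3 + 48·t^2 + 24·t - 10. Usando a(t) = 30·t^4 - 20·t^3 + 48·t^2 + 24·t - 10 y sustituyendo t = 2, encontramos a = 550.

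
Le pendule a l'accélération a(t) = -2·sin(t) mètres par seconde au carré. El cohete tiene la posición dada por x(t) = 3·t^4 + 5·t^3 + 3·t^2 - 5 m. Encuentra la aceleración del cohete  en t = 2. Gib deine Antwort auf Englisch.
To solve this, we need to take 2 derivatives of our position equation x(t) = 3·t^4 + 5·t^3 + 3·t^2 - 5. Differentiating position, we get velocity: v(t) = 12·t^3 + 15·t^2 + 6·t. Differentiating velocity, we get acceleration: a(t) = 36·t^2 + 30·t + 6. We have acceleration a(t) = 36·t^2 + 30·t + 6. Substituting t = 2: a(2) = 210.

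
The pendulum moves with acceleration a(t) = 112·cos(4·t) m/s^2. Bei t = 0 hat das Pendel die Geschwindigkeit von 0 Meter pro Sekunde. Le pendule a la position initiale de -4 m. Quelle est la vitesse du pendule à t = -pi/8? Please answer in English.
To find the answer, we compute 1 integral of a(t) = 112·cos(4·t). The integral of acceleration is velocity. Using v(0) = 0, we get v(t) = 28·sin(4·t). From the given velocity equation v(t) = 28·sin(4·t), we substitute t = -pi/8 to get v = -28.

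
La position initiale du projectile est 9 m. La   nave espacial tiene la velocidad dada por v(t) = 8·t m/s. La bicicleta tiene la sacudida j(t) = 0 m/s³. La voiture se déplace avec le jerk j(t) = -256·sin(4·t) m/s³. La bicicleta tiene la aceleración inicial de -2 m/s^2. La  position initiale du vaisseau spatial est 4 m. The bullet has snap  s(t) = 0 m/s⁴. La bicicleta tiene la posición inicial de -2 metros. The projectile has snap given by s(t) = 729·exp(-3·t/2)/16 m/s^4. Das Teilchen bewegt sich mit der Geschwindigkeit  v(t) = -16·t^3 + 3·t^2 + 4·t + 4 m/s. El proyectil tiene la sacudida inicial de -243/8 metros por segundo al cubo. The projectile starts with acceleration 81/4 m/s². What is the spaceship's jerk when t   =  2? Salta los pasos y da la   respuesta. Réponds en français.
j(2) = 0.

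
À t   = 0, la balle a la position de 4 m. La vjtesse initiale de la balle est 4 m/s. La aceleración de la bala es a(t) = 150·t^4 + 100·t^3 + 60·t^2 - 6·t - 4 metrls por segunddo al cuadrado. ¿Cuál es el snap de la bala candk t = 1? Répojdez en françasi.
En partant de l'accélération a(t) = 150·t^4 + 100·t^3 + 60·t^2 - 6·t - 4, nous prenons 2 dérivées. La dérivée de l'accélération donne le jerk: j(t) = 600·t^3 + 300·t^2 + 120·t - 6. La dérivée du jerk donne le snap: s(t) = 1800·t^2 + 600·t + 120. En utilisant s(t) = 1800·t^2 + 600·t + 120 et en substituant t = 1, nous trouvons s = 2520.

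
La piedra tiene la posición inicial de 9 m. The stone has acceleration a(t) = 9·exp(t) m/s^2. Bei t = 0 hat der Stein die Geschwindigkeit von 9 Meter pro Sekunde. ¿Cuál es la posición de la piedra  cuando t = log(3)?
Necesitamos integrar nuestra ecuación de la aceleración a(t) = 9·exp(t) 2 veces. La integral de la aceleración es la velocidad. Usando v(0) = 9, obtenemos v(t) = 9·exp(t). Integrando la velocidad y usando la condición inicial x(0) = 9, obtenemos x(t) = 9·exp(t). Usando x(t) = 9·exp(t) y sustituyendo t = log(3), encontramos x = 27.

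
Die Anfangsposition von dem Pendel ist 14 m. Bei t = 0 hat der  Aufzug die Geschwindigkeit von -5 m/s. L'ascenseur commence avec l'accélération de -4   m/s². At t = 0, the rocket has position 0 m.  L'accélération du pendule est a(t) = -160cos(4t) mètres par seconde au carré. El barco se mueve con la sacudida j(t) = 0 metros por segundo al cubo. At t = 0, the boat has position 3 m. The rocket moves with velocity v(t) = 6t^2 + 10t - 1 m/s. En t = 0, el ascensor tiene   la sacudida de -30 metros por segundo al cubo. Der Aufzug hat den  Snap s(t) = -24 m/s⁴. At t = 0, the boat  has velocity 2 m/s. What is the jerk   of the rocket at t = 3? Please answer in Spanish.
Partiendo de la velocidad v(t) = 6·t^2 + 10·t - 1, tomamos 2 derivadas. La derivada de la velocidad da la aceleración: a(t) = 12·t + 10. Derivando la aceleración, obtenemos la sacudida: j(t) = 12. Usando j(t) = 12 y sustituyendo t = 3, encontramos j = 12.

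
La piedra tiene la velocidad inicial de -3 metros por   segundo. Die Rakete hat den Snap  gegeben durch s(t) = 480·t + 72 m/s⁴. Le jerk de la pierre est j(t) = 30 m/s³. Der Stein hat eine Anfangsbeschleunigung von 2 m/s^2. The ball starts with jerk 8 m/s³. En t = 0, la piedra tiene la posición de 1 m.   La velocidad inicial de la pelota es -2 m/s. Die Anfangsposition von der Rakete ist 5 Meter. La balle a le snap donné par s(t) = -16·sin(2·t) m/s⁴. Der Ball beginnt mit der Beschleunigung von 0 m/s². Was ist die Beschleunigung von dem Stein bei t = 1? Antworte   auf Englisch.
Starting from jerk j(t) = 30, we take 1 integral. The antiderivative of jerk is acceleration. Using a(0) = 2, we get a(t) = 30·t + 2. From the given acceleration equation a(t) = 30·t + 2, we substitute t = 1 to get a = 32.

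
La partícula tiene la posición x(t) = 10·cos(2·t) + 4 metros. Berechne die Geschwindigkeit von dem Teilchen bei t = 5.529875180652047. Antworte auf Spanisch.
Debemos derivar nuestra ecuación de la posición x(t) = 10·cos(2·t) + 4 1 vez. Tomando d/dt de x(t), encontramos v(t) = -20·sin(2·t). Tenemos la velocidad v(t) = -20·sin(2·t). Sustituyendo t = 5.529875180652047: v(5.529875180652047) = 19.9588284491580.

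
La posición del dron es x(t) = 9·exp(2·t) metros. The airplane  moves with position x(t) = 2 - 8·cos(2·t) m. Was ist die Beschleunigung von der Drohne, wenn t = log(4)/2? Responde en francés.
Nous devons dériver notre équation de la position x(t) = 9·exp(2·t) 2 fois. En dérivant la position, nous obtenons la vitesse: v(t) = 18·exp(2·t). En prenant d/dt de v(t), nous trouvons a(t) = 36·exp(2·t). Nous avons l'accélération a(t) = 36·exp(2·t). En substituant t = log(4)/2: a(log(4)/2) = 144.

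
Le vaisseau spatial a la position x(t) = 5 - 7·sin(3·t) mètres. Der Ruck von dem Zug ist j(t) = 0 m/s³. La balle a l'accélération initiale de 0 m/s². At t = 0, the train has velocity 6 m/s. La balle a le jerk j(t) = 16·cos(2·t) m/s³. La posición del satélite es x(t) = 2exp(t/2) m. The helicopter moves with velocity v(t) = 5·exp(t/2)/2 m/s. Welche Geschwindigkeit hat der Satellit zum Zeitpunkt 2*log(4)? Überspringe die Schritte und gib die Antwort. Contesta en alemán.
v(2*log(4)) = 4.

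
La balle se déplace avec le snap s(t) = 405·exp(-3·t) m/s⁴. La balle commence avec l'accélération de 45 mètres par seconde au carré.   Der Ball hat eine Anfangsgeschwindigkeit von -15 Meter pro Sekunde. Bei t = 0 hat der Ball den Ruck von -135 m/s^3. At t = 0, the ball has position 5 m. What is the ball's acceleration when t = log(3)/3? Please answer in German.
Wir müssen unsere Gleichung für den Snap s(t) = 405·exp(-3·t) 2-mal integrieren. Durch Integration von dem Snap und Verwendung der Anfangsbedingung j(0) = -135, erhalten wir j(t) = -135·exp(-3·t). Mit ∫j(t)dt und Anwendung von a(0) = 45, finden wir a(t) = 45·exp(-3·t). Wir haben die Beschleunigung a(t) = 45·exp(-3·t). Durch Einsetzen von t = log(3)/3: a(log(3)/3) = 15.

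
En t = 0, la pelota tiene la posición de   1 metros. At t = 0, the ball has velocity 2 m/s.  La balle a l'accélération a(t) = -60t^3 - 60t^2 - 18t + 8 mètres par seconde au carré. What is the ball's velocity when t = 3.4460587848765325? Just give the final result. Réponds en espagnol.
En t = 3.4460587848765325, v = -3011.11930123902.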